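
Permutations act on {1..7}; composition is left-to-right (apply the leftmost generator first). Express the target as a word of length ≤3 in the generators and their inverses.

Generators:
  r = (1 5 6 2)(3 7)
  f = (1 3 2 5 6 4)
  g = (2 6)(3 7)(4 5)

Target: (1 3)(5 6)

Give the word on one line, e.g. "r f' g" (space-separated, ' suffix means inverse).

  after g: (2 6)(3 7)(4 5)
  after r': (1 2 5 4)
  after f': (1 3)(5 6)

g r' f'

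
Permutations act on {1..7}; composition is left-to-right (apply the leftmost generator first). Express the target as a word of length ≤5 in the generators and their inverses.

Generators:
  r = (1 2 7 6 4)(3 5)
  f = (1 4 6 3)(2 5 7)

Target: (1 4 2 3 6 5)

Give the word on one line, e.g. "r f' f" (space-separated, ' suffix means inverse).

f' r r f' f'

  after f': (1 3 6 4)(2 7 5)
  after r: (1 5 7 3 4 2 6)
  after r: (1 3)(2 4 7 5 6)
  after f': (1 6 7 2)(4 5)
  after f': (1 4 2 3 6 5)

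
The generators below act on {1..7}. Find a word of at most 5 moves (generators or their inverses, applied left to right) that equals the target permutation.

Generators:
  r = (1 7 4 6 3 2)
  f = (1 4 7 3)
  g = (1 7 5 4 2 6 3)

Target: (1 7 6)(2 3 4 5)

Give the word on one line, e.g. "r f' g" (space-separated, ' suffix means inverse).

  after f': (1 3 7 4)
  after g: (2 6 3 5 4 7)
  after g: (1 7 6)(2 3 4 5)

f' g g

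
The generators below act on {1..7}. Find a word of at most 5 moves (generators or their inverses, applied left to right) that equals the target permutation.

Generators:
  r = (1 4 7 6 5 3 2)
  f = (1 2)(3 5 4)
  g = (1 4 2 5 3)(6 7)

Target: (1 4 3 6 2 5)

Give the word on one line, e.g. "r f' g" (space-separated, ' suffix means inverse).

  after f: (1 2)(3 5 4)
  after r': (1 3 6 7 4 5)
  after f': (1 4 3 6 7 5 2)
  after r': (3 7 6 4 5)
  after g: (1 4 3 6 2 5)

f r' f' r' g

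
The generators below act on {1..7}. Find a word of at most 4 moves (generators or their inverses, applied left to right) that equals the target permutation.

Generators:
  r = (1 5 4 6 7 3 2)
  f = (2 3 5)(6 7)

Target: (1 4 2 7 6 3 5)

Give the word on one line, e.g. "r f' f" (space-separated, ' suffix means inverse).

f r' f' r

  after f: (2 3 5)(6 7)
  after r': (1 2 7 4 5 3)
  after f': (1 5 2 6 7 4 3)
  after r: (1 4 2 7 6 3 5)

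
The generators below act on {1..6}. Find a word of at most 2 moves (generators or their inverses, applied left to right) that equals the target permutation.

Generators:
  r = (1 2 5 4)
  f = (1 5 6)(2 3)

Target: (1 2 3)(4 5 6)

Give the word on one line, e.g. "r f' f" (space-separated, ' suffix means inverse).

f r'

  after f: (1 5 6)(2 3)
  after r': (1 2 3)(4 5 6)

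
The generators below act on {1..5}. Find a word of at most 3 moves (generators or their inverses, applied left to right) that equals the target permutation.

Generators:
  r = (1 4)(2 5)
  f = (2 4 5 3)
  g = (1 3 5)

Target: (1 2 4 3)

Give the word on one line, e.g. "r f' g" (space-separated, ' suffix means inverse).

g f g'

  after g: (1 3 5)
  after f: (1 2 4 5)
  after g': (1 2 4 3)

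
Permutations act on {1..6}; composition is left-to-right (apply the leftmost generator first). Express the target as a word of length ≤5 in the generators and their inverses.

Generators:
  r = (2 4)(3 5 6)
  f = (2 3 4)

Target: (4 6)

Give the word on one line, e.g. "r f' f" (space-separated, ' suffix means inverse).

  after r': (2 4)(3 6 5)
  after r': (3 5 6)
  after f': (2 4 3 5 6)
  after r': (4 6)

r' r' f' r'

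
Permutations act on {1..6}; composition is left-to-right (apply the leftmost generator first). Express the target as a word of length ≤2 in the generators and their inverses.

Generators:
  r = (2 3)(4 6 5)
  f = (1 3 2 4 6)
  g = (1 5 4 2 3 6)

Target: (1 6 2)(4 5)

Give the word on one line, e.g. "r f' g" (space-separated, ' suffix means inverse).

r' f'

  after r': (2 3)(4 5 6)
  after f': (1 6 2)(4 5)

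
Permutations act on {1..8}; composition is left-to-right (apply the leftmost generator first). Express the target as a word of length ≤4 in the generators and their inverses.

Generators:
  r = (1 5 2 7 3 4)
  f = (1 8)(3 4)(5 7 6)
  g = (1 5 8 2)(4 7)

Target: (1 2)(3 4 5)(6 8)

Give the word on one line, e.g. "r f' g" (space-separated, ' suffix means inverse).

  after f': (1 8)(3 4)(5 6 7)
  after f': (5 7 6)
  after g': (1 2 8 5 4 7 6)
  after f': (1 2)(3 4 5)(6 8)

f' f' g' f'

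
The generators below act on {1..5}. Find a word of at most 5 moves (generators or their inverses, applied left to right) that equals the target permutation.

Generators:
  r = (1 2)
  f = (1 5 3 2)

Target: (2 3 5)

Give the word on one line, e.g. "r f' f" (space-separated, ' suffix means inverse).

f' r r r

  after f': (1 2 3 5)
  after r: (2 3 5)
  after r: (1 2 3 5)
  after r: (2 3 5)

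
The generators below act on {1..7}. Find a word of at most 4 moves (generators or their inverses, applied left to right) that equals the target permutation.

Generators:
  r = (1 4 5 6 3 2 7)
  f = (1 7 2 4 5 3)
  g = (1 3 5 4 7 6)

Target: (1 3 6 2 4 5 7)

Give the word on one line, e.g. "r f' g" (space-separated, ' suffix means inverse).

  after r': (1 7 2 3 6 5 4)
  after f': (2 5)(3 6 4)
  after f': (1 3 6 2 4 5 7)

r' f' f'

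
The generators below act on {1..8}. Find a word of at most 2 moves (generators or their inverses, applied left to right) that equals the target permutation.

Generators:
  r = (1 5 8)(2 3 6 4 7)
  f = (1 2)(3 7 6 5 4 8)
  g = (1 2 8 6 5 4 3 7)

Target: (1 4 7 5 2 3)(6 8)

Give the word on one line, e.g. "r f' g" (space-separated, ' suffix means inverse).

  after r': (1 8 5)(2 7 4 6 3)
  after f': (1 4 7 5 2 3)(6 8)

r' f'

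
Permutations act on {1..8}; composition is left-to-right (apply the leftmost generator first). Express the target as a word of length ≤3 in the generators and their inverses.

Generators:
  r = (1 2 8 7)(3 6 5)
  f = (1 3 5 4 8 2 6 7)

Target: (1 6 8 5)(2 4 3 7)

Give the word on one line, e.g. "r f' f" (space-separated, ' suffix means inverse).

f' f'

  after f': (1 7 6 2 8 4 5 3)
  after f': (1 6 8 5)(2 4 3 7)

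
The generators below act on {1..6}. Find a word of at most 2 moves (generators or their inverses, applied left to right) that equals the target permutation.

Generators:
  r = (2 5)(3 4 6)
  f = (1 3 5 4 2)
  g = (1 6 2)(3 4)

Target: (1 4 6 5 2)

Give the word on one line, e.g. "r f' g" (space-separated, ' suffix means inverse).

g r'

  after g: (1 6 2)(3 4)
  after r': (1 4 6 5 2)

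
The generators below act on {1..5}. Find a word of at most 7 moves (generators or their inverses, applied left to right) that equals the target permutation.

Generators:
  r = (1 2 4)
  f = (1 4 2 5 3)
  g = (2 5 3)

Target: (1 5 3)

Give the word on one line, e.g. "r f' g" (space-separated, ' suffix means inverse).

f' r' f' g' f

  after f': (1 3 5 2 4)
  after r': (1 3 5)
  after f': (1 5 3 2 4)
  after g': (1 2 4)
  after f: (1 5 3)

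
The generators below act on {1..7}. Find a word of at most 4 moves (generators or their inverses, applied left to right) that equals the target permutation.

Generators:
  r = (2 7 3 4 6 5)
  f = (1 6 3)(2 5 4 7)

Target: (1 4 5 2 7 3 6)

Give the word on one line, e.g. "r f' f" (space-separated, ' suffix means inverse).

  after r': (2 5 6 4 3 7)
  after r': (2 6 3)(4 7 5)
  after f: (1 6)(2 3 5 7 4)
  after r': (1 4 5 2 7 3 6)

r' r' f r'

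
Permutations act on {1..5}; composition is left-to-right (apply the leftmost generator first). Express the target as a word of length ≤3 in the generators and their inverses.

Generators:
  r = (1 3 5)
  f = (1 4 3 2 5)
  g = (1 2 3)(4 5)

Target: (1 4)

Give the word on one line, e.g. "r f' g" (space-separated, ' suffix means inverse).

f' g' r'

  after f': (1 5 2 3 4)
  after g': (1 4 3 5)
  after r': (1 4)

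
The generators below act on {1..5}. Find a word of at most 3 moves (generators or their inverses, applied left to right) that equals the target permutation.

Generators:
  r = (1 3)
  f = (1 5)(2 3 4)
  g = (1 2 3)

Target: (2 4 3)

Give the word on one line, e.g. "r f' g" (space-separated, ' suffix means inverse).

  after f: (1 5)(2 3 4)
  after f: (2 4 3)

f f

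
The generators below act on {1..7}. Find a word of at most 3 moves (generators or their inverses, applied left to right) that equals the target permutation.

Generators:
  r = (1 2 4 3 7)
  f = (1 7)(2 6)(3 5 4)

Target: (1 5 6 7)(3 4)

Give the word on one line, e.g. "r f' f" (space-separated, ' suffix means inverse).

f r' f

  after f: (1 7)(2 6)(3 5 4)
  after r': (1 3 5 2 6)
  after f: (1 5 6 7)(3 4)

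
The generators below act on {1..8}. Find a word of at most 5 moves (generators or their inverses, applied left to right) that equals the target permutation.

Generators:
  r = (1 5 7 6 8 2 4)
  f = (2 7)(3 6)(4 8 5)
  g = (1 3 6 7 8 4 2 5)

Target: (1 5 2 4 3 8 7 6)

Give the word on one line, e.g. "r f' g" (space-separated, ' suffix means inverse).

r g r

  after r: (1 5 7 6 8 2 4)
  after g: (3 6 4)(5 8)
  after r: (1 5 2 4 3 8 7 6)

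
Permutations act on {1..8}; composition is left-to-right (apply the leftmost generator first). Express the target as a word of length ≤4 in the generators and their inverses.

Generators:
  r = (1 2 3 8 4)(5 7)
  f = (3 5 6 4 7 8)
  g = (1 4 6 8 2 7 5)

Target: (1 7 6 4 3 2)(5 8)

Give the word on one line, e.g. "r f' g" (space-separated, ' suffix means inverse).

r' f

  after r': (1 4 8 3 2)(5 7)
  after f: (1 7 6 4 3 2)(5 8)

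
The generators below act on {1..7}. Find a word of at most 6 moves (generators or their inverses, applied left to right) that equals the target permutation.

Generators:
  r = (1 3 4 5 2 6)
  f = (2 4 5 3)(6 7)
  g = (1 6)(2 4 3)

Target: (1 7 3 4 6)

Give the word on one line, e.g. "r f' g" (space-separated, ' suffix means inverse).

f' g' f r

  after f': (2 3 5 4)(6 7)
  after g': (1 6 7)(2 4 3 5)
  after f: (1 7)(2 5 4)
  after r: (1 7 3 4 6)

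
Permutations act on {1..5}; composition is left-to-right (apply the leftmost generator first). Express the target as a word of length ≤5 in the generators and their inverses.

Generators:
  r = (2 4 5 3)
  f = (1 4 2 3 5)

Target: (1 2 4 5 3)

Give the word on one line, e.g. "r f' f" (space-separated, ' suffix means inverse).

r' f r'

  after r': (2 3 5 4)
  after f: (1 4 3)(2 5)
  after r': (1 2 4 5 3)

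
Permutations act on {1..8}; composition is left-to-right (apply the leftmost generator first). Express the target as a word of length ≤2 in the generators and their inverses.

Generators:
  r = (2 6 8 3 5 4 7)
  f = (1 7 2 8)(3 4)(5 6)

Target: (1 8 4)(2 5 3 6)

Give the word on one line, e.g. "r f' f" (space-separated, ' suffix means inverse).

r f'

  after r: (2 6 8 3 5 4 7)
  after f': (1 8 4)(2 5 3 6)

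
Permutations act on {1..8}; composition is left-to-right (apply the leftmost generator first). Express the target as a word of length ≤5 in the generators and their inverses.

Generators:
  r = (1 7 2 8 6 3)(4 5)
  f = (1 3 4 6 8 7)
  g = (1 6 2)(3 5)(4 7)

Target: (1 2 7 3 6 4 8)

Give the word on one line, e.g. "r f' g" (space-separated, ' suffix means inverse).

  after g: (1 6 2)(3 5)(4 7)
  after g: (1 2 6)
  after f: (1 2 8 7)(3 4 6)
  after f: (1 2 7 3 6 4 8)

g g f f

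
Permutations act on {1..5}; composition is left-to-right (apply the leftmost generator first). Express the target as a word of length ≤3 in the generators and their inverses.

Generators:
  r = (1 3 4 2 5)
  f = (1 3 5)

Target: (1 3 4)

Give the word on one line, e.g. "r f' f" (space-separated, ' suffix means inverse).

  after r': (1 5 2 4 3)
  after f: (2 4 5)
  after r: (1 3 4)

r' f r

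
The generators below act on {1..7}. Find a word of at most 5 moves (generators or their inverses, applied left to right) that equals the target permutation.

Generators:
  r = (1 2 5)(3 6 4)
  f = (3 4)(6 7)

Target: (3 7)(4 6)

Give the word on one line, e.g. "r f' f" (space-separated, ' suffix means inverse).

  after f': (3 4)(6 7)
  after r': (1 5 2)(3 6 7)
  after f': (1 5 2)(3 7 4)
  after r: (3 7)(4 6)

f' r' f' r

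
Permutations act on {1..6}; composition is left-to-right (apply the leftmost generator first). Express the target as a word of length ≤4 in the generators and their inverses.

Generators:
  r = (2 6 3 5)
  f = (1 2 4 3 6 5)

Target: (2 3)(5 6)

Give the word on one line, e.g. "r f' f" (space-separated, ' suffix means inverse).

  after r': (2 5 3 6)
  after r': (2 3)(5 6)

r' r'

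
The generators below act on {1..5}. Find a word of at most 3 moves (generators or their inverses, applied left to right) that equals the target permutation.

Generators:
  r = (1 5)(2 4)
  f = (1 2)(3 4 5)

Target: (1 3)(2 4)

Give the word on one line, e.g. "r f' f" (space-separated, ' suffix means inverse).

f r' f'

  after f: (1 2)(3 4 5)
  after r': (1 4)(2 5 3)
  after f': (1 3)(2 4)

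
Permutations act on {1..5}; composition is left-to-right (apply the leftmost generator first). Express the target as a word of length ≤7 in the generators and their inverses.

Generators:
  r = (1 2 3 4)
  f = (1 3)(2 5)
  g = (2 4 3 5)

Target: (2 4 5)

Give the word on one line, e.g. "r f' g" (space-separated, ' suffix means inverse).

  after g: (2 4 3 5)
  after f': (1 3 2 4)
  after r: (1 4 2)
  after r: (3 4)
  after g: (2 4 5)

g f' r r g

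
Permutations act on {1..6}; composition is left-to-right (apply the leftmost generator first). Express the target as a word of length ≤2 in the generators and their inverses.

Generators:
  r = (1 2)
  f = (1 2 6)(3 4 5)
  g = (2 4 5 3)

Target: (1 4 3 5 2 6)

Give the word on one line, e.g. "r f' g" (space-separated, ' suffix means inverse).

  after f: (1 2 6)(3 4 5)
  after g: (1 4 3 5 2 6)

f g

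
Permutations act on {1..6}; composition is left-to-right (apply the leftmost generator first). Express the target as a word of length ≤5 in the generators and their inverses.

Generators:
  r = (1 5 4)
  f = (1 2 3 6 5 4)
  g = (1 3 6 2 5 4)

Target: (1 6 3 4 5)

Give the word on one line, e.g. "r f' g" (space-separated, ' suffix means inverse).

g r' f r

  after g: (1 3 6 2 5 4)
  after r': (1 3 6 2)
  after f: (1 6 3 5 4)
  after r: (1 6 3 4 5)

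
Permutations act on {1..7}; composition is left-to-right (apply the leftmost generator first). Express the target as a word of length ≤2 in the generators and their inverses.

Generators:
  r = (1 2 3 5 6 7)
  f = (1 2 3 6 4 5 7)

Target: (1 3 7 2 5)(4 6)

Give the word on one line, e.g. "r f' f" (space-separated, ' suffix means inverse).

f r

  after f: (1 2 3 6 4 5 7)
  after r: (1 3 7 2 5)(4 6)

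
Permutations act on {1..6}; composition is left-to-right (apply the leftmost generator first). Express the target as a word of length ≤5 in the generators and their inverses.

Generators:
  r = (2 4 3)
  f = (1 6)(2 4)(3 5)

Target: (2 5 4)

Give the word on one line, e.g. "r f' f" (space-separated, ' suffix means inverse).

  after f: (1 6)(2 4)(3 5)
  after r': (1 6)(3 5 4)
  after r': (1 6)(2 3 5)
  after f': (2 5 4)

f r' r' f'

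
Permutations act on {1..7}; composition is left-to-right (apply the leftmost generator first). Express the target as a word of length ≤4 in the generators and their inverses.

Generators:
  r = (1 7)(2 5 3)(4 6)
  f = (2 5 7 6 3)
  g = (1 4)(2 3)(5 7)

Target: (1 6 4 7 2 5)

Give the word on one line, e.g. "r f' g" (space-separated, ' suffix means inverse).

g r'

  after g: (1 4)(2 3)(5 7)
  after r': (1 6 4 7 2 5)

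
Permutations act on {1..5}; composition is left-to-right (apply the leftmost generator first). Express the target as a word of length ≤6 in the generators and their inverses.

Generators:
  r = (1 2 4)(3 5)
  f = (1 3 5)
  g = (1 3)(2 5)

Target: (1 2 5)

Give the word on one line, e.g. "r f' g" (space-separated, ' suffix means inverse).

  after f: (1 3 5)
  after g': (2 5 3)
  after g': (1 3 5)
  after f: (1 5 3)
  after g': (1 2 5)

f g' g' f g'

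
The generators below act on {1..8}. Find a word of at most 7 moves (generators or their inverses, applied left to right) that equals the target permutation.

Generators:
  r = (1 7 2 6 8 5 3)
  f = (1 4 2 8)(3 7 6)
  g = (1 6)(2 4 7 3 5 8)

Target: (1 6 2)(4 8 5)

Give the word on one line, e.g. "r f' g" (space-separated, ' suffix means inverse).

f' r' f r g'

  after f': (1 8 2 4)(3 6 7)
  after r': (1 6)(2 4 3)(5 8 7)
  after f: (1 3 8 6 4 7 5)
  after r: (2 6 4)(3 5 7)
  after g': (1 6 2)(4 8 5)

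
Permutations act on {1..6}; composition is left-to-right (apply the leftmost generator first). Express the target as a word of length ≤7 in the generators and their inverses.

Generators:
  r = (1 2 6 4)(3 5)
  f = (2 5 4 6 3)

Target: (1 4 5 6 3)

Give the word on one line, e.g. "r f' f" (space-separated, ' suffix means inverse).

  after r': (1 4 6 2)(3 5)
  after f': (1 5 6 3 2)
  after r': (1 3)(2 4 6 5)
  after f': (1 6 2 5 3)
  after f': (1 4 5 6 3)

r' f' r' f' f'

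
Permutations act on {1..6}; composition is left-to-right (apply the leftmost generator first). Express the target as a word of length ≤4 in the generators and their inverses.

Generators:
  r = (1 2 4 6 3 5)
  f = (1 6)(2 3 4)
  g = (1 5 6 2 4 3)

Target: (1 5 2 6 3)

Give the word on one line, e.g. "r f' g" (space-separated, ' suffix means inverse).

  after f': (1 6)(2 4 3)
  after r': (1 4 6 5 3)
  after g: (1 3 5)(2 4)
  after r: (1 5 2 6 3)

f' r' g r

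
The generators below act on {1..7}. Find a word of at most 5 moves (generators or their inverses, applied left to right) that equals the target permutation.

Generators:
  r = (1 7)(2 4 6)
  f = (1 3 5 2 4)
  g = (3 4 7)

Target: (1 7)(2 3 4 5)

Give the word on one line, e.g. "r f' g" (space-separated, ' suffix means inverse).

f' g f'

  after f': (1 4 2 5 3)
  after g: (1 7 3)(2 5 4)
  after f': (1 7)(2 3 4 5)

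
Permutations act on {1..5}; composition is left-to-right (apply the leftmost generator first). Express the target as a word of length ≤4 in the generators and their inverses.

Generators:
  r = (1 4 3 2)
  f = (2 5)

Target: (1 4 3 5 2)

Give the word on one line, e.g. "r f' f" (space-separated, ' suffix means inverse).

r f'

  after r: (1 4 3 2)
  after f': (1 4 3 5 2)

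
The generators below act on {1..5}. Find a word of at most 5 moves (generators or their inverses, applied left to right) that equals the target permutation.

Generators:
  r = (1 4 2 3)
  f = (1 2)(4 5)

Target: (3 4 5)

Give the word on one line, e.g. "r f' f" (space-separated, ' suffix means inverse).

f' r' r'

  after f': (1 2)(4 5)
  after r': (1 4 5)(2 3)
  after r': (3 4 5)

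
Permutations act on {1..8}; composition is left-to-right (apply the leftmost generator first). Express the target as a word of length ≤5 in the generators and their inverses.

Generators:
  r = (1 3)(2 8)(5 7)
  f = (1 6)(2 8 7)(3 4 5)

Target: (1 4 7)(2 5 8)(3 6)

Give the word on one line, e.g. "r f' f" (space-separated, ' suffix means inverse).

r f r'

  after r: (1 3)(2 8)(5 7)
  after f: (1 4 5 2 7 3 6)
  after r': (1 4 7)(2 5 8)(3 6)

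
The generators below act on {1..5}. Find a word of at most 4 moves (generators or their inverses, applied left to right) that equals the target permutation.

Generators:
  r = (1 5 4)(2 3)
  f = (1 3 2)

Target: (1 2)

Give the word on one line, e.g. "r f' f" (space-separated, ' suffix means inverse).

r' r' r' f'

  after r': (1 4 5)(2 3)
  after r': (1 5 4)
  after r': (2 3)
  after f': (1 2)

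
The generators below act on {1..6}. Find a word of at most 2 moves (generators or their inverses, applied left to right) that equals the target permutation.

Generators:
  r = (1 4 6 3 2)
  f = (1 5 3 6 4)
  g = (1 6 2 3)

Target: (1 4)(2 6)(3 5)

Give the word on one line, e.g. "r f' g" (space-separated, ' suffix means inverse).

g f

  after g: (1 6 2 3)
  after f: (1 4)(2 6)(3 5)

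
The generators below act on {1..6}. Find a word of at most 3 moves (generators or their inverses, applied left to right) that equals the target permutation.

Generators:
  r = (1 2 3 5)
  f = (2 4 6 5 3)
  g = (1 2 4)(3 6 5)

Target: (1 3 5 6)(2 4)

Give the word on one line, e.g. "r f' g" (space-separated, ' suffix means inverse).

f' g f'

  after f': (2 3 5 6 4)
  after g: (1 2 6)
  after f': (1 3 5 6)(2 4)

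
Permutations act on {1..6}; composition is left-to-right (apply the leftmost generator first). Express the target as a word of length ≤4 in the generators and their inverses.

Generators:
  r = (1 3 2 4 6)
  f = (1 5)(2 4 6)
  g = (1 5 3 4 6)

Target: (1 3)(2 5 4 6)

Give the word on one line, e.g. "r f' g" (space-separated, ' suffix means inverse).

  after g': (1 6 4 3 5)
  after r': (1 4)(2 3 5 6)
  after g': (1 3)(2 5 4 6)

g' r' g'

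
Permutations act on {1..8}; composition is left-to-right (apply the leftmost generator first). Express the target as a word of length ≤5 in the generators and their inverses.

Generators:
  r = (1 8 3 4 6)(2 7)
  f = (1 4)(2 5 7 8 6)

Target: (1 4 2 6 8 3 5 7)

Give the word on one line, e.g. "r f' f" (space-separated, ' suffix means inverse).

  after f': (1 4)(2 6 8 7 5)
  after r': (1 3 8 2 4 6)(5 7)
  after f': (1 3 7 2)(4 8 6)
  after f': (1 3 5 2 4 7 6)
  after r: (1 4 2 6 8 3 5 7)

f' r' f' f' r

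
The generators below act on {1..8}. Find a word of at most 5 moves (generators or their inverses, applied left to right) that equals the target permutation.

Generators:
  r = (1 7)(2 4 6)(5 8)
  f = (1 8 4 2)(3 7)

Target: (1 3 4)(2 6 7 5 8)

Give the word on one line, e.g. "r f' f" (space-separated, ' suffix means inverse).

  after r: (1 7)(2 4 6)(5 8)
  after f: (1 3 7 8 5 4 6)
  after r': (1 3)(2 6 7 5)
  after f': (1 7 5 4 8)(2 6 3)
  after f': (1 3 4)(2 6 7 5 8)

r f r' f' f'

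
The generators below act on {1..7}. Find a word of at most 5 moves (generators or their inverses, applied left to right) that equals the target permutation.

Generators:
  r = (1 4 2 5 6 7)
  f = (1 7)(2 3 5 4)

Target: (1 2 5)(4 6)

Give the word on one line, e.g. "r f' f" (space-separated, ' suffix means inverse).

  after r': (1 7 6 5 2 4)
  after f': (2 5 4 7 6 3)
  after r: (1 4)(2 6 3 5)
  after f': (1 5 4 7)(2 6)
  after r': (1 2 5)(4 6)

r' f' r f' r'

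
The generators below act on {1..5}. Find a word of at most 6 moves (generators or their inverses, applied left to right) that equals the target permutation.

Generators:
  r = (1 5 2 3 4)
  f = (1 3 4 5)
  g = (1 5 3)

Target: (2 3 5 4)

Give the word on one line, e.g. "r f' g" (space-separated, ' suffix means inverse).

  after g': (1 3 5)
  after r': (1 2 5 4 3)
  after f: (1 2)
  after r': (1 5)(2 4 3)
  after r': (2 3 5 4)

g' r' f r' r'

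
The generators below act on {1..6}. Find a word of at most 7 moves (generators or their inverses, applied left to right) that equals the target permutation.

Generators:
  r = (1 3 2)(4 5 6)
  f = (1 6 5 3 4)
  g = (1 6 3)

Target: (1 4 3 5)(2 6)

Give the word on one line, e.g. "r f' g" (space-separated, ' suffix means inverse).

  after r: (1 3 2)(4 5 6)
  after f': (1 5)(2 4 6 3)
  after r: (1 6 2 5 3)
  after g': (2 5 6)
  after f': (1 4 3 5)(2 6)

r f' r g' f'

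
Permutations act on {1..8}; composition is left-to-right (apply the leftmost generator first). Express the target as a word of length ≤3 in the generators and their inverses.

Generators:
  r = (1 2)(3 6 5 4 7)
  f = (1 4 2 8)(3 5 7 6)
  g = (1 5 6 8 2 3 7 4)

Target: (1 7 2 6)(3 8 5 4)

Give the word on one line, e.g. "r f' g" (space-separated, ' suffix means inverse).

g' g'

  after g': (1 4 7 3 2 8 6 5)
  after g': (1 7 2 6)(3 8 5 4)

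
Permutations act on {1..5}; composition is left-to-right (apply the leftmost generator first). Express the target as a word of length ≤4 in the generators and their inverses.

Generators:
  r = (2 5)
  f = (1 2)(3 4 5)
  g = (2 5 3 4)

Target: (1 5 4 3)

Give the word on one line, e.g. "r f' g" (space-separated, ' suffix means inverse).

f' g' f

  after f': (1 2)(3 5 4)
  after g': (1 4 5 3 2)
  after f: (1 5 4 3)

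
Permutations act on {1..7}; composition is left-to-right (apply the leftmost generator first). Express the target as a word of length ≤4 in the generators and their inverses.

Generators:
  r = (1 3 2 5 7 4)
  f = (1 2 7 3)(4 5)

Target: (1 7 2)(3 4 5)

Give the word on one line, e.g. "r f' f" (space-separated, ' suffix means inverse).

r' r'

  after r': (1 4 7 5 2 3)
  after r': (1 7 2)(3 4 5)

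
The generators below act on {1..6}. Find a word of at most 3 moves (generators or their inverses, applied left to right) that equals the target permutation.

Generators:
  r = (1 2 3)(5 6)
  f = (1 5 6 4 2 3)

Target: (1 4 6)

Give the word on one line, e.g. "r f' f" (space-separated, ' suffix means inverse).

r f'

  after r: (1 2 3)(5 6)
  after f': (1 4 6)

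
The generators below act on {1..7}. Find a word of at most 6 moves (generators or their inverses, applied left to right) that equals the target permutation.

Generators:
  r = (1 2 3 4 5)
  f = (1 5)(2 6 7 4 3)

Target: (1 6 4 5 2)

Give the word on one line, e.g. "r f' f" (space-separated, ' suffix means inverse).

  after r: (1 2 3 4 5)
  after f': (1 3 7 6 2 4)
  after r': (1 2 3 7 6)(4 5)
  after f: (1 6 5 3 4)
  after r': (1 6 4 5 2)

r f' r' f r'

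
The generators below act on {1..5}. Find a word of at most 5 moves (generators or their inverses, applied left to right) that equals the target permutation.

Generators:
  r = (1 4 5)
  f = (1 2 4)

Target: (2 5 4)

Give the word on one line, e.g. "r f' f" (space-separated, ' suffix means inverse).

  after r': (1 5 4)
  after r': (1 4 5)
  after f': (1 2)(4 5)
  after r': (1 2 5)
  after f': (2 5 4)

r' r' f' r' f'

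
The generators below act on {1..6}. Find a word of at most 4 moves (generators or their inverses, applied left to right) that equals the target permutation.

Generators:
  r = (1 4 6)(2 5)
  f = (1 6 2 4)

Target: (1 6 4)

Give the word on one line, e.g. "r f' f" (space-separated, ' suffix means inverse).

  after r': (1 6 4)(2 5)
  after r': (1 4 6)
  after r': (2 5)
  after r': (1 6 4)

r' r' r' r'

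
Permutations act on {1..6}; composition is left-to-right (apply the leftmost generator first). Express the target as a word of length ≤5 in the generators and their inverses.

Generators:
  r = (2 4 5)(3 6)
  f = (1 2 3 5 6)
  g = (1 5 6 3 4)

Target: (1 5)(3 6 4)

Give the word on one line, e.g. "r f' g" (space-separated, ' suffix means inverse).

  after f': (1 6 5 3 2)
  after r': (1 3 5 6 4 2)
  after f: (1 5)(3 6 4)

f' r' f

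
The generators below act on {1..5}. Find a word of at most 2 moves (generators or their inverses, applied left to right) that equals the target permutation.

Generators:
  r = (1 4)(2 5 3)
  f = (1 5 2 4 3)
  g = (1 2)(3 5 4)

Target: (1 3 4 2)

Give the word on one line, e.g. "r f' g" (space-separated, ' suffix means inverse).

f r

  after f: (1 5 2 4 3)
  after r: (1 3 4 2)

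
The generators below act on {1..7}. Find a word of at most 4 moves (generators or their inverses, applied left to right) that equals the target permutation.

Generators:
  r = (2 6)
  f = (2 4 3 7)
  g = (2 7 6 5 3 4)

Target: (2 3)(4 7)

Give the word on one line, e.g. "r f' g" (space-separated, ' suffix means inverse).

f f

  after f: (2 4 3 7)
  after f: (2 3)(4 7)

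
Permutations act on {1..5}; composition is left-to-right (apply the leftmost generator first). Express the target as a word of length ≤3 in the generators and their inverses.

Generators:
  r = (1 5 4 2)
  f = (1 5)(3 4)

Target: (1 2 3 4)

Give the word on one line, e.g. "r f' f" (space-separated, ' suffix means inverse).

r' f'

  after r': (1 2 4 5)
  after f': (1 2 3 4)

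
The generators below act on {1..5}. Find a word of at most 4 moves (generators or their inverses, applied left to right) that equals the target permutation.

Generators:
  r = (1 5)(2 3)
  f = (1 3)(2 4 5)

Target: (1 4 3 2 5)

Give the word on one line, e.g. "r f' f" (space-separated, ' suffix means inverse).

f r f

  after f: (1 3)(2 4 5)
  after r: (1 2 4)(3 5)
  after f: (1 4 3 2 5)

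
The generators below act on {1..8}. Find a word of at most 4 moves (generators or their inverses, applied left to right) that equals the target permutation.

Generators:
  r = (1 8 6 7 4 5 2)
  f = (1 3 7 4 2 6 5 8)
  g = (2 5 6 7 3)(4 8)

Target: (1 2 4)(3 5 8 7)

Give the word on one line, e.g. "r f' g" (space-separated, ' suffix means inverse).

  after g: (2 5 6 7 3)(4 8)
  after r': (1 2 4)(3 5 8 7)

g r'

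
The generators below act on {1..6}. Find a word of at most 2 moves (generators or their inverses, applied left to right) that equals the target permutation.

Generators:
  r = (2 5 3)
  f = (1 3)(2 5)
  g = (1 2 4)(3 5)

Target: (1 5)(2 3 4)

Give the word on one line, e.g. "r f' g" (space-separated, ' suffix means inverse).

f' g'

  after f': (1 3)(2 5)
  after g': (1 5)(2 3 4)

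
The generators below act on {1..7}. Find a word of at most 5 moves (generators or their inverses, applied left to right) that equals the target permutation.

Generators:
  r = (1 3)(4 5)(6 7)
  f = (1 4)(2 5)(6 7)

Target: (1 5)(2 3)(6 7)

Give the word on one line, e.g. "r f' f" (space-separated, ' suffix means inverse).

  after f: (1 4)(2 5)(6 7)
  after r: (1 5 2 4 3)
  after f: (1 2)(3 4)(6 7)
  after r: (1 2 3 5 4)
  after f: (1 5)(2 3)(6 7)

f r f r f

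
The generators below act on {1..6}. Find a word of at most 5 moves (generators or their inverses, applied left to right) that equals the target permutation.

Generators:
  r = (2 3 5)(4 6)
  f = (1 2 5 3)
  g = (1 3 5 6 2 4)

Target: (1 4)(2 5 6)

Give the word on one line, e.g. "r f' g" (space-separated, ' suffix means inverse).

  after f: (1 2 5 3)
  after r': (1 5 2 3)(4 6)
  after g: (1 6)(2 5 4)
  after f': (1 6 3 5 4)
  after r': (1 4)(2 5 6)

f r' g f' r'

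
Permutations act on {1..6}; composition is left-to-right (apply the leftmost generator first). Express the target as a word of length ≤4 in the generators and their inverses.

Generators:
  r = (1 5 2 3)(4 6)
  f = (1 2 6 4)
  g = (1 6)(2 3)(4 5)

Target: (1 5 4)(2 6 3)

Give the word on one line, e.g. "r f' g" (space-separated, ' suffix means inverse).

  after f': (1 4 6 2)
  after g': (1 5 4)(2 6 3)

f' g'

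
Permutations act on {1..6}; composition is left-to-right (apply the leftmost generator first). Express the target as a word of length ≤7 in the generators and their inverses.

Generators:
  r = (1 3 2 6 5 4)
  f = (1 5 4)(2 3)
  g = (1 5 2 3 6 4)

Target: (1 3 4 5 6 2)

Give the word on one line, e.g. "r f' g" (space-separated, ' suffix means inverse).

r' r' f f r

  after r': (1 4 5 6 2 3)
  after r': (1 5 2)(3 4 6)
  after f: (1 4 6 2 5 3)
  after f: (2 4 6 3 5)
  after r: (1 3 4 5 6 2)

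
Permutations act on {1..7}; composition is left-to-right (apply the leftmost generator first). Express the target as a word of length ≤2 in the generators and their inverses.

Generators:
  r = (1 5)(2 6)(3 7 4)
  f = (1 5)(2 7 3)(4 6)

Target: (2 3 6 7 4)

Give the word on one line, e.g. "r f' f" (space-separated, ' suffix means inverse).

  after f: (1 5)(2 7 3)(4 6)
  after r': (2 3 6 7 4)

f r'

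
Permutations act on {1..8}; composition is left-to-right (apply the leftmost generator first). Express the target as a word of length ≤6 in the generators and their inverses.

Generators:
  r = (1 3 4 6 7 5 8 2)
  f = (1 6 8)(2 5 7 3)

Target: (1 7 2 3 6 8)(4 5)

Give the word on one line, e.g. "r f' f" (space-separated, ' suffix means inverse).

  after f': (1 8 6)(2 3 7 5)
  after r: (1 2 4 6 3 5)(7 8)
  after f: (1 5 6 2 4 8 3 7)
  after r': (1 7 2 3 6 8)(4 5)

f' r f r'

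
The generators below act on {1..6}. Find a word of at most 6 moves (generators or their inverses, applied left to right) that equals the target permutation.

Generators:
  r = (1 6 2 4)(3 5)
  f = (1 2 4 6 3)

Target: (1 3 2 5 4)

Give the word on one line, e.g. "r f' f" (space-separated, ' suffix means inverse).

  after r: (1 6 2 4)(3 5)
  after f: (1 3 5)(2 6 4)
  after r': (1 5 4 6 2)
  after f': (1 5 2 3 6)
  after r: (1 3 2 5 4)

r f r' f' r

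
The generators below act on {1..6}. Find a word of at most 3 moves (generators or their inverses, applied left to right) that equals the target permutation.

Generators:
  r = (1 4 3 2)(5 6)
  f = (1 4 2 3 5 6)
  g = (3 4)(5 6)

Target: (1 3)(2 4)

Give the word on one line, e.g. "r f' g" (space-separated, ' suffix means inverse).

r r

  after r: (1 4 3 2)(5 6)
  after r: (1 3)(2 4)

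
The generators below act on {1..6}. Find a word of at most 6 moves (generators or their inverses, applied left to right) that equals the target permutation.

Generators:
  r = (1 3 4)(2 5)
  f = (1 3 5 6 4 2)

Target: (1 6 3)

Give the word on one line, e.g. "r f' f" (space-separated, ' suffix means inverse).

  after f': (1 2 4 6 5 3)
  after f': (1 4 5)(2 6 3)
  after f': (1 6)(2 5)(3 4)
  after r: (1 6 3)

f' f' f' r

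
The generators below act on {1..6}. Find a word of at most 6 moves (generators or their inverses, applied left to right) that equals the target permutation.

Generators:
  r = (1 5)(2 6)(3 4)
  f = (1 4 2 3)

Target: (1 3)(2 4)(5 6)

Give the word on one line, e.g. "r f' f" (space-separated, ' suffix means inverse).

r' f f r' f'

  after r': (1 5)(2 6)(3 4)
  after f: (1 5 4)(2 6 3)
  after f: (1 5 2 6)
  after r': (3 4)(5 6)
  after f': (1 3)(2 4)(5 6)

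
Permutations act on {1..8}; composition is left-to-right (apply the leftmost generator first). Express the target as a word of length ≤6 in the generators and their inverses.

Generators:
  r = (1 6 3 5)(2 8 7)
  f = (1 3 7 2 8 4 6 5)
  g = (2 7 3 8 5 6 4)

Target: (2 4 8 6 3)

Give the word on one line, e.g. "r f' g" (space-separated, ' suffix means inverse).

g' r' f g

  after g': (2 4 6 5 8 3 7)
  after r': (1 5 2 4)(3 8 6)
  after f: (2 6 7)(3 4)(5 8)
  after g: (2 4 8 6 3)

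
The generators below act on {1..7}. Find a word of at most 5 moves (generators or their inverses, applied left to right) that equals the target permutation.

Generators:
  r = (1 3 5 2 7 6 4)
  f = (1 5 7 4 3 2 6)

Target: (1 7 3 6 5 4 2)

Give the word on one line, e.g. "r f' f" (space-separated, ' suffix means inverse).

r' f r f

  after r': (1 4 6 7 2 5 3)
  after f: (1 3 5 2 7 6 4)
  after r: (1 5 7 4 3 2 6)
  after f: (1 7 3 6 5 4 2)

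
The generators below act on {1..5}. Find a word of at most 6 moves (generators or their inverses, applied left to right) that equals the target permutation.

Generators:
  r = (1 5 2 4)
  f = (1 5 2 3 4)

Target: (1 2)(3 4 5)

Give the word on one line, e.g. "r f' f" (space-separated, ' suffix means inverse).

  after r': (1 4 2 5)
  after r': (1 2)(4 5)
  after f': (1 5 3 2 4)
  after r: (1 2)(3 4 5)

r' r' f' r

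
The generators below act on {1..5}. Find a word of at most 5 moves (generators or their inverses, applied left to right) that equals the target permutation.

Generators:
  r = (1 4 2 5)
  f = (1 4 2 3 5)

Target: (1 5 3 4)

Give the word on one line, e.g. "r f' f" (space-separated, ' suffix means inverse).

  after f: (1 4 2 3 5)
  after r': (2 3)
  after f': (1 5 3 4)

f r' f'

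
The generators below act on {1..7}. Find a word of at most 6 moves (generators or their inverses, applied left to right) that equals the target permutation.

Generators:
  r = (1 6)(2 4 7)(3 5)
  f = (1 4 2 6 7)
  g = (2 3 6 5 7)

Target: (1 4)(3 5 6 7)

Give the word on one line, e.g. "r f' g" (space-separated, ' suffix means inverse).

g g r' f r'

  after g: (2 3 6 5 7)
  after g: (2 6 7 3 5)
  after r': (1 6 4 2)(5 7)
  after f: (1 7 5)(2 4 6)
  after r': (1 4)(3 5 6 7)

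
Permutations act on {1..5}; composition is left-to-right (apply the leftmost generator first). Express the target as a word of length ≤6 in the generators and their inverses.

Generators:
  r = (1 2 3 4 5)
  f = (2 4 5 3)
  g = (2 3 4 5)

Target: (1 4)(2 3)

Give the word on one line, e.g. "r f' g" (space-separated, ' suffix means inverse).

g r g f' g'

  after g: (2 3 4 5)
  after r: (1 2 4)(3 5)
  after g: (1 3 2 5 4)
  after f': (1 5 2 4)
  after g': (1 4)(2 3)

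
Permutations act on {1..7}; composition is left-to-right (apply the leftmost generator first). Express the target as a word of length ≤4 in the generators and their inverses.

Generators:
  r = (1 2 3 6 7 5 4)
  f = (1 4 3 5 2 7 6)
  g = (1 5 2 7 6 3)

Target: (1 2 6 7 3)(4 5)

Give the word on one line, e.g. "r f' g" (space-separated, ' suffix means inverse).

  after r: (1 2 3 6 7 5 4)
  after g': (1 5 4 3 7)(2 6)
  after f': (1 3 2 7 6 5)
  after r': (1 2 6 7 3)(4 5)

r g' f' r'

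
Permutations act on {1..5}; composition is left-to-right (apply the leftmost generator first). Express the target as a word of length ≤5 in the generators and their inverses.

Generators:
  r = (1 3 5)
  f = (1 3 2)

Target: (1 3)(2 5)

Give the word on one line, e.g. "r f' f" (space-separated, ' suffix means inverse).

  after r: (1 3 5)
  after r: (1 5 3)
  after f': (1 5)(2 3)
  after r: (2 5 3)
  after f: (1 3)(2 5)

r r f' r f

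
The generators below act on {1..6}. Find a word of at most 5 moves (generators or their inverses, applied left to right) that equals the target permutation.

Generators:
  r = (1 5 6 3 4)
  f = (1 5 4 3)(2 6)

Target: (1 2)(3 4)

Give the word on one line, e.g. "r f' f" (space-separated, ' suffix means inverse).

  after f: (1 5 4 3)(2 6)
  after r: (1 6 2 3 5)
  after f: (1 2)(3 4)

f r f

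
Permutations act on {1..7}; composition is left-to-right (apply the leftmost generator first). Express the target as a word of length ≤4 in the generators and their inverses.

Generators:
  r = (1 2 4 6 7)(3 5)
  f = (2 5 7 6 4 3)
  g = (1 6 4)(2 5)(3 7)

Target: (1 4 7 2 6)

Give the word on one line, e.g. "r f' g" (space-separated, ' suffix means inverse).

r r

  after r: (1 2 4 6 7)(3 5)
  after r: (1 4 7 2 6)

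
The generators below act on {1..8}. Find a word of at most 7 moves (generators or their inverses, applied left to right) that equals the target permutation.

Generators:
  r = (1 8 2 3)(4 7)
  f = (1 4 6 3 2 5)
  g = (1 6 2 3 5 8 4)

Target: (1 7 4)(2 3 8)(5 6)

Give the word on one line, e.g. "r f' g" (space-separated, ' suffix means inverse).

  after r': (1 3 2 8)(4 7)
  after r': (1 2)(3 8)
  after g': (1 6)(2 4 8)(3 5)
  after f': (1 4 8 3 2)(5 6)
  after r': (1 7 4)(2 3 8)(5 6)

r' r' g' f' r'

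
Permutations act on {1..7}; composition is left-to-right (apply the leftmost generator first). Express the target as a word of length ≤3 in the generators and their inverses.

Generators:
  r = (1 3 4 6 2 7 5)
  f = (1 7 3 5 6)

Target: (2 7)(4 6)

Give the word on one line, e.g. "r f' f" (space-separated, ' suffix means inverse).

r' f f

  after r': (1 5 7 2 6 4 3)
  after f: (1 6 4 5 3 7 2)
  after f: (2 7)(4 6)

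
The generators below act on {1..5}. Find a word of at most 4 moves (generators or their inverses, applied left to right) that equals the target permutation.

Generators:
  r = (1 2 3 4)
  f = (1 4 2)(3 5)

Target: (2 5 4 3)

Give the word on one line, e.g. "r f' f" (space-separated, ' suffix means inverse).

  after r: (1 2 3 4)
  after f': (1 4 2 5 3)
  after r: (2 5 4 3)

r f' r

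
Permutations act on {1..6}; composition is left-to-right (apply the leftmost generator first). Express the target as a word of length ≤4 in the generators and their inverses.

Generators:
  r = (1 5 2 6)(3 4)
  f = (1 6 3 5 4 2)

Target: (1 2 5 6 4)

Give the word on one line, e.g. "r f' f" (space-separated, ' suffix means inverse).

f' r' r' f'

  after f': (1 2 4 5 3 6)
  after r': (1 5 4)(2 3)
  after r': (2 4 6)(3 5)
  after f': (1 2 5 6 4)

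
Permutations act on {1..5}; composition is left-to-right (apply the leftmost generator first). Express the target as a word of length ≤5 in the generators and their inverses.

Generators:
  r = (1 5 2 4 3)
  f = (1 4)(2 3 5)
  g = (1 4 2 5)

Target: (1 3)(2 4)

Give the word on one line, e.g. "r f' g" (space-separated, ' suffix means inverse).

  after f': (1 4)(2 5 3)
  after r: (1 3 4 5)
  after g': (1 3)(2 4)

f' r g'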